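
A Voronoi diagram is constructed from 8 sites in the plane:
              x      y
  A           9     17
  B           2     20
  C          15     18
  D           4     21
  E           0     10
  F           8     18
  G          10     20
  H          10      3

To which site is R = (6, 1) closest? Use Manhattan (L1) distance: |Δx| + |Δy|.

H

d(R,A) = 3 + 16 = 19
d(R,B) = 4 + 19 = 23
d(R,C) = 9 + 17 = 26
d(R,D) = 2 + 20 = 22
d(R,E) = 6 + 9 = 15
d(R,F) = 2 + 17 = 19
d(R,G) = 4 + 19 = 23
d(R,H) = 4 + 2 = 6
H is nearest.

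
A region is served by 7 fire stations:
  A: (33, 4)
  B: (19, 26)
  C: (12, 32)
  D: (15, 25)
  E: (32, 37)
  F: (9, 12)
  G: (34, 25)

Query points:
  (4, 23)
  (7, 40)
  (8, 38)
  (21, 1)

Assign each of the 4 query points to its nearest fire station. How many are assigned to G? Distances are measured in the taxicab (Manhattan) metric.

0

(4, 23) — d to each: A:48, B:18, C:17, D:13, E:42, F:16, G:32 → nearest is D
(7, 40) — d to each: A:62, B:26, C:13, D:23, E:28, F:30, G:42 → nearest is C
(8, 38) — d to each: A:59, B:23, C:10, D:20, E:25, F:27, G:39 → nearest is C
(21, 1) — d to each: A:15, B:27, C:40, D:30, E:47, F:23, G:37 → nearest is A
0 of the 4 points have G as nearest.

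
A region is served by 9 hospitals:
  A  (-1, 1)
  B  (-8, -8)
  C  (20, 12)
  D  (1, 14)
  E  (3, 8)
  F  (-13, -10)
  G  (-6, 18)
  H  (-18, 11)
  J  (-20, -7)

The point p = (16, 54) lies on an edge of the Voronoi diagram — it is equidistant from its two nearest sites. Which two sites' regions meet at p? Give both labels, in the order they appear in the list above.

Squared distances from p to each site:
|pA|² = 289 + 2809 = 3098
|pB|² = 576 + 3844 = 4420
|pC|² = 16 + 1764 = 1780
|pD|² = 225 + 1600 = 1825
|pE|² = 169 + 2116 = 2285
|pF|² = 841 + 4096 = 4937
|pG|² = 484 + 1296 = 1780
|pH|² = 1156 + 1849 = 3005
|pJ|² = 1296 + 3721 = 5017
p is equidistant from C and G (both at squared distance 1780), and every other site is strictly farther — so p lies on the C–G Voronoi edge.

C and G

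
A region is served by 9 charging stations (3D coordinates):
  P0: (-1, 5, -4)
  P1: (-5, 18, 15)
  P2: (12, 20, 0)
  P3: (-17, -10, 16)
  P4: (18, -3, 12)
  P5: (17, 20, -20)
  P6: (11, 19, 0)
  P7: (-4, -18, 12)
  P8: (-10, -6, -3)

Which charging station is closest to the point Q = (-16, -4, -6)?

P8

Since √ is increasing, it suffices to compare squared distances:
|QP0|² = (-16−(-1))² + (-4−5)² + (-6−(-4))² = 225 + 81 + 4 = 310
|QP1|² = (-16−(-5))² + (-4−18)² + (-6−15)² = 121 + 484 + 441 = 1046
|QP2|² = (-16−12)² + (-4−20)² + (-6−0)² = 784 + 576 + 36 = 1396
|QP3|² = (-16−(-17))² + (-4−(-10))² + (-6−16)² = 1 + 36 + 484 = 521
|QP4|² = (-16−18)² + (-4−(-3))² + (-6−12)² = 1156 + 1 + 324 = 1481
|QP5|² = (-16−17)² + (-4−20)² + (-6−(-20))² = 1089 + 576 + 196 = 1861
|QP6|² = (-16−11)² + (-4−19)² + (-6−0)² = 729 + 529 + 36 = 1294
|QP7|² = (-16−(-4))² + (-4−(-18))² + (-6−12)² = 144 + 196 + 324 = 664
|QP8|² = (-16−(-10))² + (-4−(-6))² + (-6−(-3))² = 36 + 4 + 9 = 49
The smallest is to P8, so Q lies in the Voronoi region of P8.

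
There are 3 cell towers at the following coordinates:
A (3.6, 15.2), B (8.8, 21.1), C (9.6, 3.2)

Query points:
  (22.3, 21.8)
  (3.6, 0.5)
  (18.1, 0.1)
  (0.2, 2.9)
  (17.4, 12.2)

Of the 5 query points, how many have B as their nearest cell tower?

1

(22.3, 21.8) — d² to each: A:393.25, B:182.74, C:507.25 → nearest is B
(3.6, 0.5) — d² to each: A:216.09, B:451.4, C:43.29 → nearest is C
(18.1, 0.1) — d² to each: A:438.26, B:527.49, C:81.86 → nearest is C
(0.2, 2.9) — d² to each: A:162.85, B:405.2, C:88.45 → nearest is C
(17.4, 12.2) — d² to each: A:199.44, B:153.17, C:141.84 → nearest is C
1 of the 5 points has B as nearest.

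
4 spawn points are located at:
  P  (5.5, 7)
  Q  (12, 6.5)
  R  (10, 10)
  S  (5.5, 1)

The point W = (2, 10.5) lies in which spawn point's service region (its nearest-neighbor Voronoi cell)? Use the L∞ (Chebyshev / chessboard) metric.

d(W,P) = max(3.5, 3.5) = 3.5
d(W,Q) = max(10, 4) = 10
d(W,R) = max(8, 0.5) = 8
d(W,S) = max(3.5, 9.5) = 9.5
Minimum is at P.

P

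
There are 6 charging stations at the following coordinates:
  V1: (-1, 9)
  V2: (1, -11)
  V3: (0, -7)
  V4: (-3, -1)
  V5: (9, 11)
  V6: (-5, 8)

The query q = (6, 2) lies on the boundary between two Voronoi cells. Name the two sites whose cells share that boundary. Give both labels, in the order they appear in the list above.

Squared distances from q to each site:
|qV1|² = (6−(-1))² + (2−9)² = 49 + 49 = 98
|qV2|² = (6−1)² + (2−(-11))² = 25 + 169 = 194
|qV3|² = (6−0)² + (2−(-7))² = 36 + 81 = 117
|qV4|² = (6−(-3))² + (2−(-1))² = 81 + 9 = 90
|qV5|² = (6−9)² + (2−11)² = 9 + 81 = 90
|qV6|² = (6−(-5))² + (2−8)² = 121 + 36 = 157
q is equidistant from V4 and V5 (both at squared distance 90), and every other site is strictly farther — so q lies on the V4–V5 Voronoi edge.

V4 and V5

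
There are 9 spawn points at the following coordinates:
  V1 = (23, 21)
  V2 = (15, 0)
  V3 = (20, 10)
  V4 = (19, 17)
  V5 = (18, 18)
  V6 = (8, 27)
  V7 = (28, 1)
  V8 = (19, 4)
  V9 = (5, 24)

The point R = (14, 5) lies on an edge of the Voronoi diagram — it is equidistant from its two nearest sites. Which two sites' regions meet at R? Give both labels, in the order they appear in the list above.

V2 and V8

Squared distances from R to each site:
|RV1|² = 81 + 256 = 337
|RV2|² = 1 + 25 = 26
|RV3|² = 36 + 25 = 61
|RV4|² = 25 + 144 = 169
|RV5|² = 16 + 169 = 185
|RV6|² = 36 + 484 = 520
|RV7|² = 196 + 16 = 212
|RV8|² = 25 + 1 = 26
|RV9|² = 81 + 361 = 442
R is equidistant from V2 and V8 (both at squared distance 26), and every other site is strictly farther — so R lies on the V2–V8 Voronoi edge.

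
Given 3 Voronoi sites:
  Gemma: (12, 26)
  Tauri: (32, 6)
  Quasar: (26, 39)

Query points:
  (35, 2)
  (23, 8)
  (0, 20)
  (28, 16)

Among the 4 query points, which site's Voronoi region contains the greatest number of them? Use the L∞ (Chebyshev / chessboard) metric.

(35, 2) — d to each: Gemma:24, Tauri:4, Quasar:37 → nearest is Tauri
(23, 8) — d to each: Gemma:18, Tauri:9, Quasar:31 → nearest is Tauri
(0, 20) — d to each: Gemma:12, Tauri:32, Quasar:26 → nearest is Gemma
(28, 16) — d to each: Gemma:16, Tauri:10, Quasar:23 → nearest is Tauri
Tally — Gemma:1, Tauri:3. Tauri captures the most (3).

Tauri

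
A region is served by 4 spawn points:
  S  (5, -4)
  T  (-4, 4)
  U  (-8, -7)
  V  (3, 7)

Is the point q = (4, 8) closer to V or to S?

Compare squared distances:
|qV|² = (4−3)² + (8−7)² = 1 + 1 = 2
|qS|² = (4−5)² + (8−(-4))² = 1 + 144 = 145
2 < 145, so V is closer.

V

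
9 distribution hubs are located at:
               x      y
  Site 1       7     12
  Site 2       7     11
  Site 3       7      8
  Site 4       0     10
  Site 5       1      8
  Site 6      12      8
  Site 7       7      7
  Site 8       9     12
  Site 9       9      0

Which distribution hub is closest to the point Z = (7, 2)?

Since √ is increasing, it suffices to compare squared distances:
d²(Z, Site 1) = (7−7)² + (2−12)² = 0 + 100 = 100
d²(Z, Site 2) = (7−7)² + (2−11)² = 0 + 81 = 81
d²(Z, Site 3) = (7−7)² + (2−8)² = 0 + 36 = 36
d²(Z, Site 4) = (7−0)² + (2−10)² = 49 + 64 = 113
d²(Z, Site 5) = (7−1)² + (2−8)² = 36 + 36 = 72
d²(Z, Site 6) = (7−12)² + (2−8)² = 25 + 36 = 61
d²(Z, Site 7) = (7−7)² + (2−7)² = 0 + 25 = 25
d²(Z, Site 8) = (7−9)² + (2−12)² = 4 + 100 = 104
d²(Z, Site 9) = (7−9)² + (2−0)² = 4 + 4 = 8
The smallest is to Site 9, so Z lies in the Voronoi region of Site 9.

Site 9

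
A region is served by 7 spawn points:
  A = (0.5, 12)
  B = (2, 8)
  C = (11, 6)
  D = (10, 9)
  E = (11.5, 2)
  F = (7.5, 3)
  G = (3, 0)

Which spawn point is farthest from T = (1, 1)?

Squared Euclidean distances:
|TA|² = (1−0.5)² + (1−12)² = 0.25 + 121 = 121.25
|TB|² = (1−2)² + (1−8)² = 1 + 49 = 50
|TC|² = (1−11)² + (1−6)² = 100 + 25 = 125
|TD|² = (1−10)² + (1−9)² = 81 + 64 = 145
|TE|² = (1−11.5)² + (1−2)² = 110.25 + 1 = 111.25
|TF|² = (1−7.5)² + (1−3)² = 42.25 + 4 = 46.25
|TG|² = (1−3)² + (1−0)² = 4 + 1 = 5
The largest is to D.

D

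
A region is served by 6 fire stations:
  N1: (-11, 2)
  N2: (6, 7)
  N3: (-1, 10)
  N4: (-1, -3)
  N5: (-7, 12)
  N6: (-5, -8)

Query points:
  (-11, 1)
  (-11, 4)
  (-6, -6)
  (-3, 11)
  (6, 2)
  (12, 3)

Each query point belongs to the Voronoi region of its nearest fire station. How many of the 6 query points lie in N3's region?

(-11, 1) — d² to each: N1:1, N2:325, N3:181, N4:116, N5:137, N6:117 → nearest is N1
(-11, 4) — d² to each: N1:4, N2:298, N3:136, N4:149, N5:80, N6:180 → nearest is N1
(-6, -6) — d² to each: N1:89, N2:313, N3:281, N4:34, N5:325, N6:5 → nearest is N6
(-3, 11) — d² to each: N1:145, N2:97, N3:5, N4:200, N5:17, N6:365 → nearest is N3
(6, 2) — d² to each: N1:289, N2:25, N3:113, N4:74, N5:269, N6:221 → nearest is N2
(12, 3) — d² to each: N1:530, N2:52, N3:218, N4:205, N5:442, N6:410 → nearest is N2
1 of the 6 points has N3 as nearest.

1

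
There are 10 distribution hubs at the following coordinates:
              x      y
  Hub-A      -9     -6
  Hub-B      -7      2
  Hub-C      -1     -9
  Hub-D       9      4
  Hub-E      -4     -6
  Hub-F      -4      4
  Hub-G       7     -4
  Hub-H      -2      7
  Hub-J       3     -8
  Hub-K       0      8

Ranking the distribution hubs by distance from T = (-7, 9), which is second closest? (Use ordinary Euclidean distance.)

Hub-F

Since √ is increasing, it suffices to compare squared distances:
d²(T, Hub-A) = (-7−(-9))² + (9−(-6))² = 4 + 225 = 229
d²(T, Hub-B) = (-7−(-7))² + (9−2)² = 0 + 49 = 49
d²(T, Hub-C) = (-7−(-1))² + (9−(-9))² = 36 + 324 = 360
d²(T, Hub-D) = (-7−9)² + (9−4)² = 256 + 25 = 281
d²(T, Hub-E) = (-7−(-4))² + (9−(-6))² = 9 + 225 = 234
d²(T, Hub-F) = (-7−(-4))² + (9−4)² = 9 + 25 = 34
d²(T, Hub-G) = (-7−7)² + (9−(-4))² = 196 + 169 = 365
d²(T, Hub-H) = (-7−(-2))² + (9−7)² = 25 + 4 = 29
d²(T, Hub-J) = (-7−3)² + (9−(-8))² = 100 + 289 = 389
d²(T, Hub-K) = (-7−0)² + (9−8)² = 49 + 1 = 50
Sorted ascending: Hub-H, Hub-F, Hub-B, … — the second-nearest is Hub-F.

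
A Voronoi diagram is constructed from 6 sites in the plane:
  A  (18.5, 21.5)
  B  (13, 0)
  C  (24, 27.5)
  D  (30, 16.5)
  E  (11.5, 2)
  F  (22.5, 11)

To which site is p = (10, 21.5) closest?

A

Since √ is increasing, it suffices to compare squared distances:
|pA|² = 72.25 + 0 = 72.25
|pB|² = 9 + 462.25 = 471.25
|pC|² = 196 + 36 = 232
|pD|² = 400 + 25 = 425
|pE|² = 2.25 + 380.25 = 382.5
|pF|² = 156.25 + 110.25 = 266.5
The smallest is to A, so p lies in the Voronoi region of A.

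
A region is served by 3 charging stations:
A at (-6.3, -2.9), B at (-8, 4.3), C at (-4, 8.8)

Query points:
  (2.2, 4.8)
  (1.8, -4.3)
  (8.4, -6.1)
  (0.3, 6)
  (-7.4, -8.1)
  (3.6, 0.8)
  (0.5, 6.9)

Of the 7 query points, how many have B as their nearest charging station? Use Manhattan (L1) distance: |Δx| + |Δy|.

(2.2, 4.8) — d to each: A:16.2, B:10.7, C:10.2 → nearest is C
(1.8, -4.3) — d to each: A:9.5, B:18.4, C:18.9 → nearest is A
(8.4, -6.1) — d to each: A:17.9, B:26.8, C:27.3 → nearest is A
(0.3, 6) — d to each: A:15.5, B:10, C:7.1 → nearest is C
(-7.4, -8.1) — d to each: A:6.3, B:13, C:20.3 → nearest is A
(3.6, 0.8) — d to each: A:13.6, B:15.1, C:15.6 → nearest is A
(0.5, 6.9) — d to each: A:16.6, B:11.1, C:6.4 → nearest is C
0 of the 7 points have B as nearest.

0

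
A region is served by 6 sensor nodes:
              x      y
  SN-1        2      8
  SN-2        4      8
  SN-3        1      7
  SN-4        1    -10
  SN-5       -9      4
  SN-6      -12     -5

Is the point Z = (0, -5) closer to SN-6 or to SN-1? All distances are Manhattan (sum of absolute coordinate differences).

d(Z, SN-6) = |0−(-12)| + |-5−(-5)| = 12 + 0 = 12
d(Z, SN-1) = |0−2| + |-5−8| = 2 + 13 = 15
12 < 15, so SN-6 is closer.

SN-6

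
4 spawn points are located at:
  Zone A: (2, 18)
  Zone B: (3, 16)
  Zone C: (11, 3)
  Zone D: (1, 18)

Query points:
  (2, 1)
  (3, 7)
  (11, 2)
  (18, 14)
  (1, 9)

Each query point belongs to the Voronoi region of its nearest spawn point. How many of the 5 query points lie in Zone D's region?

0

(2, 1) — d² to each: Zone A:289, Zone B:226, Zone C:85, Zone D:290 → nearest is Zone C
(3, 7) — d² to each: Zone A:122, Zone B:81, Zone C:80, Zone D:125 → nearest is Zone C
(11, 2) — d² to each: Zone A:337, Zone B:260, Zone C:1, Zone D:356 → nearest is Zone C
(18, 14) — d² to each: Zone A:272, Zone B:229, Zone C:170, Zone D:305 → nearest is Zone C
(1, 9) — d² to each: Zone A:82, Zone B:53, Zone C:136, Zone D:81 → nearest is Zone B
0 of the 5 points have Zone D as nearest.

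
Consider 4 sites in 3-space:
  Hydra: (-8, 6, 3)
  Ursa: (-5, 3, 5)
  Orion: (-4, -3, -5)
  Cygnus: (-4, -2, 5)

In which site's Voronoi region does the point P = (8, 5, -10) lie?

Orion

Squared Euclidean distances:
d²(P, Hydra) = (8−(-8))² + (5−6)² + (-10−3)² = 256 + 1 + 169 = 426
d²(P, Ursa) = (8−(-5))² + (5−3)² + (-10−5)² = 169 + 4 + 225 = 398
d²(P, Orion) = (8−(-4))² + (5−(-3))² + (-10−(-5))² = 144 + 64 + 25 = 233
d²(P, Cygnus) = (8−(-4))² + (5−(-2))² + (-10−5)² = 144 + 49 + 225 = 418
Minimum is at Orion.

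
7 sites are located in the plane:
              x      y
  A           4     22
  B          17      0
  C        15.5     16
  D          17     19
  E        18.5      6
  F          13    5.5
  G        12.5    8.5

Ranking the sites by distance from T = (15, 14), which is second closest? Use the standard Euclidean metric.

D

Since √ is increasing, it suffices to compare squared distances:
|TA|² = (15−4)² + (14−22)² = 121 + 64 = 185
|TB|² = (15−17)² + (14−0)² = 4 + 196 = 200
|TC|² = (15−15.5)² + (14−16)² = 0.25 + 4 = 4.25
|TD|² = (15−17)² + (14−19)² = 4 + 25 = 29
|TE|² = (15−18.5)² + (14−6)² = 12.25 + 64 = 76.25
|TF|² = (15−13)² + (14−5.5)² = 4 + 72.25 = 76.25
|TG|² = (15−12.5)² + (14−8.5)² = 6.25 + 30.25 = 36.5
Sorted ascending: C, D, G, … — the second-nearest is D.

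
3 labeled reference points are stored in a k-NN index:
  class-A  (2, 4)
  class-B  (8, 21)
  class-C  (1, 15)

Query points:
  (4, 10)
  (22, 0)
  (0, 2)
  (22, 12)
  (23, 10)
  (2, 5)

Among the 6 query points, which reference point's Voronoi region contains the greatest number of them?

(4, 10) — d² to each: class-A:40, class-B:137, class-C:34 → nearest is class-C
(22, 0) — d² to each: class-A:416, class-B:637, class-C:666 → nearest is class-A
(0, 2) — d² to each: class-A:8, class-B:425, class-C:170 → nearest is class-A
(22, 12) — d² to each: class-A:464, class-B:277, class-C:450 → nearest is class-B
(23, 10) — d² to each: class-A:477, class-B:346, class-C:509 → nearest is class-B
(2, 5) — d² to each: class-A:1, class-B:292, class-C:101 → nearest is class-A
Tally — class-A:3, class-B:2, class-C:1. class-A captures the most (3).

class-A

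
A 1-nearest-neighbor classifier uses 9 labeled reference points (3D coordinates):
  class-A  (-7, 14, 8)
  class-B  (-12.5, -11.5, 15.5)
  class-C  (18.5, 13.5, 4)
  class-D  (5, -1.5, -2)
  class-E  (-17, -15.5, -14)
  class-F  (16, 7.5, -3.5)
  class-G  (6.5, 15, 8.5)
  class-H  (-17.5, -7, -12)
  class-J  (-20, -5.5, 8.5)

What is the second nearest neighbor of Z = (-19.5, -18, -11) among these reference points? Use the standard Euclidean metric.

class-H

Since √ is increasing, it suffices to compare squared distances:
d²(Z, class-A) = 156.25 + 1024 + 361 = 1541.25
d²(Z, class-B) = 49 + 42.25 + 702.25 = 793.5
d²(Z, class-C) = 1444 + 992.25 + 225 = 2661.25
d²(Z, class-D) = 600.25 + 272.25 + 81 = 953.5
d²(Z, class-E) = 6.25 + 6.25 + 9 = 21.5
d²(Z, class-F) = 1260.25 + 650.25 + 56.25 = 1966.75
d²(Z, class-G) = 676 + 1089 + 380.25 = 2145.25
d²(Z, class-H) = 4 + 121 + 1 = 126
d²(Z, class-J) = 0.25 + 156.25 + 380.25 = 536.75
Sorted ascending: class-E, class-H, class-J, … — the second-nearest is class-H.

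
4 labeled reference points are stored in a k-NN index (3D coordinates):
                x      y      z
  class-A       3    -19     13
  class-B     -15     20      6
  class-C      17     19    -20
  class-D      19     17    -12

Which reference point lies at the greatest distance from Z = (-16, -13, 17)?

Compare squared distances (the ordering matches that of the actual distances):
d²(Z, class-A) = (-16−3)² + (-13−(-19))² + (17−13)² = 361 + 36 + 16 = 413
d²(Z, class-B) = (-16−(-15))² + (-13−20)² + (17−6)² = 1 + 1089 + 121 = 1211
d²(Z, class-C) = (-16−17)² + (-13−19)² + (17−(-20))² = 1089 + 1024 + 1369 = 3482
d²(Z, class-D) = (-16−19)² + (-13−17)² + (17−(-12))² = 1225 + 900 + 841 = 2966
The largest is to class-C.

class-C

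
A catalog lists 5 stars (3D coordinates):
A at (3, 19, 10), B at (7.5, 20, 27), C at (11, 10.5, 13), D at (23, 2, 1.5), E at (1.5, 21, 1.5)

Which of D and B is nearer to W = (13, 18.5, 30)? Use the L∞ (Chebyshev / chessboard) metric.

d(W,D) = max(10, 16.5, 28.5) = 28.5
d(W,B) = max(5.5, 1.5, 3) = 5.5
28.5 > 5.5, so B is closer.

B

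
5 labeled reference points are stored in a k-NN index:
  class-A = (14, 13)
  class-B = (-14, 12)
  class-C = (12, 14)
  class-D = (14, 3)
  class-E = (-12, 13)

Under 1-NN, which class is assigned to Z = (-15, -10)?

class-B

Compare squared distances (the ordering matches that of the actual distances):
d²(Z, class-A) = (-15−14)² + (-10−13)² = 841 + 529 = 1370
d²(Z, class-B) = (-15−(-14))² + (-10−12)² = 1 + 484 = 485
d²(Z, class-C) = (-15−12)² + (-10−14)² = 729 + 576 = 1305
d²(Z, class-D) = (-15−14)² + (-10−3)² = 841 + 169 = 1010
d²(Z, class-E) = (-15−(-12))² + (-10−13)² = 9 + 529 = 538
class-B is nearest.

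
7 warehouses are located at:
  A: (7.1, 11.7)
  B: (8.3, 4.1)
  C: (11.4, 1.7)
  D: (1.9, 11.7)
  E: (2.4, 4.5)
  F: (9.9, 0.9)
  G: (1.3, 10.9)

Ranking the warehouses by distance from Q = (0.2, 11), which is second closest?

D

Compare squared distances (the ordering matches that of the actual distances):
|QA|² = (0.2−7.1)² + (11−11.7)² = 47.61 + 0.49 = 48.1
|QB|² = (0.2−8.3)² + (11−4.1)² = 65.61 + 47.61 = 113.22
|QC|² = (0.2−11.4)² + (11−1.7)² = 125.44 + 86.49 = 211.93
|QD|² = (0.2−1.9)² + (11−11.7)² = 2.89 + 0.49 = 3.38
|QE|² = (0.2−2.4)² + (11−4.5)² = 4.84 + 42.25 = 47.09
|QF|² = (0.2−9.9)² + (11−0.9)² = 94.09 + 102.01 = 196.1
|QG|² = (0.2−1.3)² + (11−10.9)² = 1.21 + 0.01 = 1.22
Sorted ascending: G, D, E, … — the second-nearest is D.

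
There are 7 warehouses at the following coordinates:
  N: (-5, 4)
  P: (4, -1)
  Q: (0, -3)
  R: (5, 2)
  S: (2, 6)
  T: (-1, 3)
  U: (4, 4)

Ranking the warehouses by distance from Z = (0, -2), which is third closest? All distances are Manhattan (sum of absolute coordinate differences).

d(Z,N) = |0−(-5)| + |-2−4| = 5 + 6 = 11
d(Z,P) = |0−4| + |-2−(-1)| = 4 + 1 = 5
d(Z,Q) = |0−0| + |-2−(-3)| = 0 + 1 = 1
d(Z,R) = |0−5| + |-2−2| = 5 + 4 = 9
d(Z,S) = |0−2| + |-2−6| = 2 + 8 = 10
d(Z,T) = |0−(-1)| + |-2−3| = 1 + 5 = 6
d(Z,U) = |0−4| + |-2−4| = 4 + 6 = 10
Sorted ascending: Q, P, T, R, … — the third-nearest is T.

T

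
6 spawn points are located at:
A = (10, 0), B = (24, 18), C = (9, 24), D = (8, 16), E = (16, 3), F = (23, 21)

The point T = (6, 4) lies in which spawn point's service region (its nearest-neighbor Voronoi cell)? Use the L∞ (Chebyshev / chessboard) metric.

d(T,A) = max(4, 4) = 4
d(T,B) = max(18, 14) = 18
d(T,C) = max(3, 20) = 20
d(T,D) = max(2, 12) = 12
d(T,E) = max(10, 1) = 10
d(T,F) = max(17, 17) = 17
A is nearest.

A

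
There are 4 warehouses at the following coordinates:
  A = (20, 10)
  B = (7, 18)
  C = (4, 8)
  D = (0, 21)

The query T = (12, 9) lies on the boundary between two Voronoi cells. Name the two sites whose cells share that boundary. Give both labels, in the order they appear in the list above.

Squared distances from T to each site:
|TA|² = (12−20)² + (9−10)² = 64 + 1 = 65
|TB|² = (12−7)² + (9−18)² = 25 + 81 = 106
|TC|² = (12−4)² + (9−8)² = 64 + 1 = 65
|TD|² = (12−0)² + (9−21)² = 144 + 144 = 288
T is equidistant from A and C (both at squared distance 65), and every other site is strictly farther — so T lies on the A–C Voronoi edge.

A and C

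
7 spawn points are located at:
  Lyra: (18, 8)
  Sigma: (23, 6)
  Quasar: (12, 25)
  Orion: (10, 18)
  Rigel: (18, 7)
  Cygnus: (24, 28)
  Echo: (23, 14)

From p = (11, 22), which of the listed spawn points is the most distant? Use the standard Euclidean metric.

Sigma

Squared Euclidean distances:
d²(p, Lyra) = (11−18)² + (22−8)² = 49 + 196 = 245
d²(p, Sigma) = (11−23)² + (22−6)² = 144 + 256 = 400
d²(p, Quasar) = (11−12)² + (22−25)² = 1 + 9 = 10
d²(p, Orion) = (11−10)² + (22−18)² = 1 + 16 = 17
d²(p, Rigel) = (11−18)² + (22−7)² = 49 + 225 = 274
d²(p, Cygnus) = (11−24)² + (22−28)² = 169 + 36 = 205
d²(p, Echo) = (11−23)² + (22−14)² = 144 + 64 = 208
The largest is to Sigma.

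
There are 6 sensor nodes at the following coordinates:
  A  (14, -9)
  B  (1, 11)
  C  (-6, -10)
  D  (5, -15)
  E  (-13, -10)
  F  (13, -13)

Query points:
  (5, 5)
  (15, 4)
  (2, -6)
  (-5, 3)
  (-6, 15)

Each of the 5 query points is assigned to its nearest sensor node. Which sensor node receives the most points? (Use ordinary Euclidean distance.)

(5, 5) — d² to each: A:277, B:52, C:346, D:400, E:549, F:388 → nearest is B
(15, 4) — d² to each: A:170, B:245, C:637, D:461, E:980, F:293 → nearest is A
(2, -6) — d² to each: A:153, B:290, C:80, D:90, E:241, F:170 → nearest is C
(-5, 3) — d² to each: A:505, B:100, C:170, D:424, E:233, F:580 → nearest is B
(-6, 15) — d² to each: A:976, B:65, C:625, D:1021, E:674, F:1145 → nearest is B
Tally — A:1, B:3, C:1. B captures the most (3).

B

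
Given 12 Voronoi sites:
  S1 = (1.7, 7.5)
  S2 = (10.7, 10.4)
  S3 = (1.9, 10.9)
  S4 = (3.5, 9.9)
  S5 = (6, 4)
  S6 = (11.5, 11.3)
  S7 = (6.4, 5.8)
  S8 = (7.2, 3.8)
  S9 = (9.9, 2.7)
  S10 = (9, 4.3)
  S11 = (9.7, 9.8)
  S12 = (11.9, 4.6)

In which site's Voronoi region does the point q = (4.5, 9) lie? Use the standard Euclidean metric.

Squared Euclidean distances:
|qS1|² = 7.84 + 2.25 = 10.09
|qS2|² = 38.44 + 1.96 = 40.4
|qS3|² = 6.76 + 3.61 = 10.37
|qS4|² = 1 + 0.81 = 1.81
|qS5|² = 2.25 + 25 = 27.25
|qS6|² = 49 + 5.29 = 54.29
|qS7|² = 3.61 + 10.24 = 13.85
|qS8|² = 7.29 + 27.04 = 34.33
|qS9|² = 29.16 + 39.69 = 68.85
d²(q, S10) = 20.25 + 22.09 = 42.34
d²(q, S11) = 27.04 + 0.64 = 27.68
d²(q, S12) = 54.76 + 19.36 = 74.12
The smallest is to S4, so q lies in the Voronoi region of S4.

S4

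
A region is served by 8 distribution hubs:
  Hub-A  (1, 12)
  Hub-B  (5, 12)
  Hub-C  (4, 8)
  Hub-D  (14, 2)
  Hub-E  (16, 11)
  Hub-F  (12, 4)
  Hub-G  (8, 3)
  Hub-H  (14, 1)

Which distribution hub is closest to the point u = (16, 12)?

Squared Euclidean distances:
d²(u, Hub-A) = (16−1)² + (12−12)² = 225 + 0 = 225
d²(u, Hub-B) = (16−5)² + (12−12)² = 121 + 0 = 121
d²(u, Hub-C) = (16−4)² + (12−8)² = 144 + 16 = 160
d²(u, Hub-D) = (16−14)² + (12−2)² = 4 + 100 = 104
d²(u, Hub-E) = (16−16)² + (12−11)² = 0 + 1 = 1
d²(u, Hub-F) = (16−12)² + (12−4)² = 16 + 64 = 80
d²(u, Hub-G) = (16−8)² + (12−3)² = 64 + 81 = 145
d²(u, Hub-H) = (16−14)² + (12−1)² = 4 + 121 = 125
Hub-E is nearest.

Hub-E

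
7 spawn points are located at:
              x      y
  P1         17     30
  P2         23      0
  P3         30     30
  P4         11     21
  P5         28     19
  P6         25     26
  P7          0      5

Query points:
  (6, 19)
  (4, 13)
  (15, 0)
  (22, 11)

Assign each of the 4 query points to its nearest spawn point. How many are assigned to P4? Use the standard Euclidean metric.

(6, 19) — d² to each: P1:242, P2:650, P3:697, P4:29, P5:484, P6:410, P7:232 → nearest is P4
(4, 13) — d² to each: P1:458, P2:530, P3:965, P4:113, P5:612, P6:610, P7:80 → nearest is P7
(15, 0) — d² to each: P1:904, P2:64, P3:1125, P4:457, P5:530, P6:776, P7:250 → nearest is P2
(22, 11) — d² to each: P1:386, P2:122, P3:425, P4:221, P5:100, P6:234, P7:520 → nearest is P5
1 of the 4 points has P4 as nearest.

1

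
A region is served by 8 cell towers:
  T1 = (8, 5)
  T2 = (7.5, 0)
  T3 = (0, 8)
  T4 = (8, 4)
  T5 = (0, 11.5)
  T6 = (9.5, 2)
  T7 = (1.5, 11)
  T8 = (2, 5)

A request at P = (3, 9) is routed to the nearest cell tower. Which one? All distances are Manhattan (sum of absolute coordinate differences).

d(P,T1) = |3−8| + |9−5| = 5 + 4 = 9
d(P,T2) = |3−7.5| + |9−0| = 4.5 + 9 = 13.5
d(P,T3) = |3−0| + |9−8| = 3 + 1 = 4
d(P,T4) = |3−8| + |9−4| = 5 + 5 = 10
d(P,T5) = |3−0| + |9−11.5| = 3 + 2.5 = 5.5
d(P,T6) = |3−9.5| + |9−2| = 6.5 + 7 = 13.5
d(P,T7) = |3−1.5| + |9−11| = 1.5 + 2 = 3.5
d(P,T8) = |3−2| + |9−5| = 1 + 4 = 5
T7 is nearest.

T7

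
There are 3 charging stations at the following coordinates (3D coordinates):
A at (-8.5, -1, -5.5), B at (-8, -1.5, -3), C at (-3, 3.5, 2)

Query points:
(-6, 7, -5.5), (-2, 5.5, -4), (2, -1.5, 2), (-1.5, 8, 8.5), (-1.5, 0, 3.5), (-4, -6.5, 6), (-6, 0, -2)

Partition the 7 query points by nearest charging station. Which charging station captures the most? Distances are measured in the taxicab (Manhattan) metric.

(-6, 7, -5.5) — d to each: A:10.5, B:13, C:14 → nearest is A
(-2, 5.5, -4) — d to each: A:14.5, B:14, C:9 → nearest is C
(2, -1.5, 2) — d to each: A:18.5, B:15, C:10 → nearest is C
(-1.5, 8, 8.5) — d to each: A:30, B:27.5, C:12.5 → nearest is C
(-1.5, 0, 3.5) — d to each: A:17, B:14.5, C:6.5 → nearest is C
(-4, -6.5, 6) — d to each: A:21.5, B:18, C:15 → nearest is C
(-6, 0, -2) — d to each: A:7, B:4.5, C:10.5 → nearest is B
Tally — A:1, B:1, C:5. C captures the most (5).

C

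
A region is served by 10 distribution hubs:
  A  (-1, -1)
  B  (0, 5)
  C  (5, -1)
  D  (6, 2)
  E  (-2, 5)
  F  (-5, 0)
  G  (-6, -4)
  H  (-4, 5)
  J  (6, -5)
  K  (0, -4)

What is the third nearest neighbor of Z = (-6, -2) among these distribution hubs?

Compare squared distances (the ordering matches that of the actual distances):
|ZA|² = (-6−(-1))² + (-2−(-1))² = 25 + 1 = 26
|ZB|² = (-6−0)² + (-2−5)² = 36 + 49 = 85
|ZC|² = (-6−5)² + (-2−(-1))² = 121 + 1 = 122
|ZD|² = (-6−6)² + (-2−2)² = 144 + 16 = 160
|ZE|² = (-6−(-2))² + (-2−5)² = 16 + 49 = 65
|ZF|² = (-6−(-5))² + (-2−0)² = 1 + 4 = 5
|ZG|² = (-6−(-6))² + (-2−(-4))² = 0 + 4 = 4
|ZH|² = (-6−(-4))² + (-2−5)² = 4 + 49 = 53
|ZJ|² = (-6−6)² + (-2−(-5))² = 144 + 9 = 153
|ZK|² = (-6−0)² + (-2−(-4))² = 36 + 4 = 40
Sorted ascending: G, F, A, K, … — the third-nearest is A.

A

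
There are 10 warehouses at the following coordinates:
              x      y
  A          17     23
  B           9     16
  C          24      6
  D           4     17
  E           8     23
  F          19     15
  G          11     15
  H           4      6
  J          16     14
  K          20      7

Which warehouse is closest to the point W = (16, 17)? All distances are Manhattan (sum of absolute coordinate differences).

J

d(W,A) = 1 + 6 = 7
d(W,B) = 7 + 1 = 8
d(W,C) = 8 + 11 = 19
d(W,D) = 12 + 0 = 12
d(W,E) = 8 + 6 = 14
d(W,F) = 3 + 2 = 5
d(W,G) = 5 + 2 = 7
d(W,H) = 12 + 11 = 23
d(W,J) = 0 + 3 = 3
d(W,K) = 4 + 10 = 14
Minimum is at J.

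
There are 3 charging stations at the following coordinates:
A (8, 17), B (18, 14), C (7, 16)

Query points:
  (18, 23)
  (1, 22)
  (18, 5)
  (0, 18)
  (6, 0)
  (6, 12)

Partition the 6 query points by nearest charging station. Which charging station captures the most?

C

(18, 23) — d² to each: A:136, B:81, C:170 → nearest is B
(1, 22) — d² to each: A:74, B:353, C:72 → nearest is C
(18, 5) — d² to each: A:244, B:81, C:242 → nearest is B
(0, 18) — d² to each: A:65, B:340, C:53 → nearest is C
(6, 0) — d² to each: A:293, B:340, C:257 → nearest is C
(6, 12) — d² to each: A:29, B:148, C:17 → nearest is C
Tally — B:2, C:4. C captures the most (4).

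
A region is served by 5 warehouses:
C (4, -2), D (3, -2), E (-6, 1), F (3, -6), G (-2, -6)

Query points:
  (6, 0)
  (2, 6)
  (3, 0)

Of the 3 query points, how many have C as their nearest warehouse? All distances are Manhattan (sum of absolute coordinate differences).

1

(6, 0) — d to each: C:4, D:5, E:13, F:9, G:14 → nearest is C
(2, 6) — d to each: C:10, D:9, E:13, F:13, G:16 → nearest is D
(3, 0) — d to each: C:3, D:2, E:10, F:6, G:11 → nearest is D
1 of the 3 points has C as nearest.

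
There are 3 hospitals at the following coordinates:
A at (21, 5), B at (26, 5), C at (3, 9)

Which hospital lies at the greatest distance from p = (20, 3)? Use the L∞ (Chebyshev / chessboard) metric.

C

d(p,A) = max(1, 2) = 2
d(p,B) = max(6, 2) = 6
d(p,C) = max(17, 6) = 17
The largest is to C.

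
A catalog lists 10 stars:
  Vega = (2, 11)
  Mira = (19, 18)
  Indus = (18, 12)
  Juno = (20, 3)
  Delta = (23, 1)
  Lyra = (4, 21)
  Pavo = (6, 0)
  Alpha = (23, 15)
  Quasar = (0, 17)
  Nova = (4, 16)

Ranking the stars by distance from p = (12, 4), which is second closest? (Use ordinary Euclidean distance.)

Compare squared distances (the ordering matches that of the actual distances):
d²(p, Vega) = 100 + 49 = 149
d²(p, Mira) = 49 + 196 = 245
d²(p, Indus) = 36 + 64 = 100
d²(p, Juno) = 64 + 1 = 65
d²(p, Delta) = 121 + 9 = 130
d²(p, Lyra) = 64 + 289 = 353
d²(p, Pavo) = 36 + 16 = 52
d²(p, Alpha) = 121 + 121 = 242
d²(p, Quasar) = 144 + 169 = 313
d²(p, Nova) = 64 + 144 = 208
Sorted ascending: Pavo, Juno, Indus, … — the second-nearest is Juno.

Juno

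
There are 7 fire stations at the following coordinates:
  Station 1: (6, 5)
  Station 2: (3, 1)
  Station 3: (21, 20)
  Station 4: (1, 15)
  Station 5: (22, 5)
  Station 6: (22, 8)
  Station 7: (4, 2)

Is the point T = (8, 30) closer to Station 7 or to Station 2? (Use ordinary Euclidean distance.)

Compare squared distances:
d²(T, Station 7) = (8−4)² + (30−2)² = 16 + 784 = 800
d²(T, Station 2) = (8−3)² + (30−1)² = 25 + 841 = 866
800 < 866, so Station 7 is closer.

Station 7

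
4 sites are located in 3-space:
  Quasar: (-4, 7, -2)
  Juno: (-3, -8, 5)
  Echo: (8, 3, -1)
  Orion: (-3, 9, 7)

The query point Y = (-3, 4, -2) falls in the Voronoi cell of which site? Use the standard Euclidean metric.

Quasar

Squared Euclidean distances:
d²(Y, Quasar) = 1 + 9 + 0 = 10
d²(Y, Juno) = 0 + 144 + 49 = 193
d²(Y, Echo) = 121 + 1 + 1 = 123
d²(Y, Orion) = 0 + 25 + 81 = 106
Minimum is at Quasar.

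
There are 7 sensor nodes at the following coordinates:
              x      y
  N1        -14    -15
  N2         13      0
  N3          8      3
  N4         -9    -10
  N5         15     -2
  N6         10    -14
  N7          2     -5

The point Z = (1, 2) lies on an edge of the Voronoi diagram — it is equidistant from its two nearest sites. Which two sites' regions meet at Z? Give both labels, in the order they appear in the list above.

N3 and N7

Squared distances from Z to each site:
|ZN1|² = (1−(-14))² + (2−(-15))² = 225 + 289 = 514
|ZN2|² = (1−13)² + (2−0)² = 144 + 4 = 148
|ZN3|² = (1−8)² + (2−3)² = 49 + 1 = 50
|ZN4|² = (1−(-9))² + (2−(-10))² = 100 + 144 = 244
|ZN5|² = (1−15)² + (2−(-2))² = 196 + 16 = 212
|ZN6|² = (1−10)² + (2−(-14))² = 81 + 256 = 337
|ZN7|² = (1−2)² + (2−(-5))² = 1 + 49 = 50
Z is equidistant from N3 and N7 (both at squared distance 50), and every other site is strictly farther — so Z lies on the N3–N7 Voronoi edge.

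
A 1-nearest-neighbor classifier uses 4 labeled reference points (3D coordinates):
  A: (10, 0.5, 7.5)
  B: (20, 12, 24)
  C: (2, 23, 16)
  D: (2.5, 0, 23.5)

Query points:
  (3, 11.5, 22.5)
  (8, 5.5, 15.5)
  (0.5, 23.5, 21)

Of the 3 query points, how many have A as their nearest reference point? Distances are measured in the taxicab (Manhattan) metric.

1

(3, 11.5, 22.5) — d to each: A:33, B:19, C:19, D:13 → nearest is D
(8, 5.5, 15.5) — d to each: A:15, B:27, C:24, D:19 → nearest is A
(0.5, 23.5, 21) — d to each: A:46, B:34, C:7, D:28 → nearest is C
1 of the 3 points has A as nearest.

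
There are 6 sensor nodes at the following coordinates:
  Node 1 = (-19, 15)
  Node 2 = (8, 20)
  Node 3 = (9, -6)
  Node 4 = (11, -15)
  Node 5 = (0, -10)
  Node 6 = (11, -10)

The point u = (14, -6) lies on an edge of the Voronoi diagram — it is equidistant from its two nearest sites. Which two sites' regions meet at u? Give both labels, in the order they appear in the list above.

Node 3 and Node 6

Squared distances from u to each site:
d²(u, Node 1) = (14−(-19))² + (-6−15)² = 1089 + 441 = 1530
d²(u, Node 2) = (14−8)² + (-6−20)² = 36 + 676 = 712
d²(u, Node 3) = (14−9)² + (-6−(-6))² = 25 + 0 = 25
d²(u, Node 4) = (14−11)² + (-6−(-15))² = 9 + 81 = 90
d²(u, Node 5) = (14−0)² + (-6−(-10))² = 196 + 16 = 212
d²(u, Node 6) = (14−11)² + (-6−(-10))² = 9 + 16 = 25
u is equidistant from Node 3 and Node 6 (both at squared distance 25), and every other site is strictly farther — so u lies on the Node 3–Node 6 Voronoi edge.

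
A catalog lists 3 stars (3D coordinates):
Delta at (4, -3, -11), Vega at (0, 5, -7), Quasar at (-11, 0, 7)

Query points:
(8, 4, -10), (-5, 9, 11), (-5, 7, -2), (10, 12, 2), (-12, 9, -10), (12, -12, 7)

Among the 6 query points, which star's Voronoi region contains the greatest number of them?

(8, 4, -10) — d² to each: Delta:66, Vega:74, Quasar:666 → nearest is Delta
(-5, 9, 11) — d² to each: Delta:709, Vega:365, Quasar:133 → nearest is Quasar
(-5, 7, -2) — d² to each: Delta:262, Vega:54, Quasar:166 → nearest is Vega
(10, 12, 2) — d² to each: Delta:430, Vega:230, Quasar:610 → nearest is Vega
(-12, 9, -10) — d² to each: Delta:401, Vega:169, Quasar:371 → nearest is Vega
(12, -12, 7) — d² to each: Delta:469, Vega:629, Quasar:673 → nearest is Delta
Tally — Delta:2, Vega:3, Quasar:1. Vega captures the most (3).

Vega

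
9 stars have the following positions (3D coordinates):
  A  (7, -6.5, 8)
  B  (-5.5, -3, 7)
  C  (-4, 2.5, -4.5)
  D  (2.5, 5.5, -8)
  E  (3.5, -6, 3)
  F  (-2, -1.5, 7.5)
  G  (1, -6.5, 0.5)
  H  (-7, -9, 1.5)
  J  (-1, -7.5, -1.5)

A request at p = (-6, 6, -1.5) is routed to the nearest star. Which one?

C

Since √ is increasing, it suffices to compare squared distances:
|pA|² = (-6−7)² + (6−(-6.5))² + (-1.5−8)² = 169 + 156.25 + 90.25 = 415.5
|pB|² = (-6−(-5.5))² + (6−(-3))² + (-1.5−7)² = 0.25 + 81 + 72.25 = 153.5
|pC|² = (-6−(-4))² + (6−2.5)² + (-1.5−(-4.5))² = 4 + 12.25 + 9 = 25.25
|pD|² = (-6−2.5)² + (6−5.5)² + (-1.5−(-8))² = 72.25 + 0.25 + 42.25 = 114.75
|pE|² = (-6−3.5)² + (6−(-6))² + (-1.5−3)² = 90.25 + 144 + 20.25 = 254.5
|pF|² = (-6−(-2))² + (6−(-1.5))² + (-1.5−7.5)² = 16 + 56.25 + 81 = 153.25
|pG|² = (-6−1)² + (6−(-6.5))² + (-1.5−0.5)² = 49 + 156.25 + 4 = 209.25
|pH|² = (-6−(-7))² + (6−(-9))² + (-1.5−1.5)² = 1 + 225 + 9 = 235
|pJ|² = (-6−(-1))² + (6−(-7.5))² + (-1.5−(-1.5))² = 25 + 182.25 + 0 = 207.25
C is nearest.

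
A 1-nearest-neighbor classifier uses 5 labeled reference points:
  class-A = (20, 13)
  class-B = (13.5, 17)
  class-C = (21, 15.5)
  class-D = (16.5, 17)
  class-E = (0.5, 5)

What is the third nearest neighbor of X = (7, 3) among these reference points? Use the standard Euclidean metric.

class-A

Squared Euclidean distances:
d²(X, class-A) = (7−20)² + (3−13)² = 169 + 100 = 269
d²(X, class-B) = (7−13.5)² + (3−17)² = 42.25 + 196 = 238.25
d²(X, class-C) = (7−21)² + (3−15.5)² = 196 + 156.25 = 352.25
d²(X, class-D) = (7−16.5)² + (3−17)² = 90.25 + 196 = 286.25
d²(X, class-E) = (7−0.5)² + (3−5)² = 42.25 + 4 = 46.25
Sorted ascending: class-E, class-B, class-A, class-D, … — the third-nearest is class-A.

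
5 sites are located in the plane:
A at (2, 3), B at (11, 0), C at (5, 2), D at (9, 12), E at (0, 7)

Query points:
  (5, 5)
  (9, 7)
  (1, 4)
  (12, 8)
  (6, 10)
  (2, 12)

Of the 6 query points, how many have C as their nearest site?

(5, 5) — d² to each: A:13, B:61, C:9, D:65, E:29 → nearest is C
(9, 7) — d² to each: A:65, B:53, C:41, D:25, E:81 → nearest is D
(1, 4) — d² to each: A:2, B:116, C:20, D:128, E:10 → nearest is A
(12, 8) — d² to each: A:125, B:65, C:85, D:25, E:145 → nearest is D
(6, 10) — d² to each: A:65, B:125, C:65, D:13, E:45 → nearest is D
(2, 12) — d² to each: A:81, B:225, C:109, D:49, E:29 → nearest is E
1 of the 6 points has C as nearest.

1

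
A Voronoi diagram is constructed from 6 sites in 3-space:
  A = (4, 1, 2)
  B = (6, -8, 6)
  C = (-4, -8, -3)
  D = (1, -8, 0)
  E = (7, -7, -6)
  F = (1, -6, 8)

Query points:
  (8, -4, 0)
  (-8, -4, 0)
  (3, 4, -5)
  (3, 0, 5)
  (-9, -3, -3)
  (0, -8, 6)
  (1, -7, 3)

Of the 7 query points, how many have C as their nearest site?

(8, -4, 0) — d² to each: A:45, B:56, C:169, D:65, E:46, F:117 → nearest is A
(-8, -4, 0) — d² to each: A:173, B:248, C:41, D:97, E:270, F:149 → nearest is C
(3, 4, -5) — d² to each: A:59, B:274, C:197, D:173, E:138, F:273 → nearest is A
(3, 0, 5) — d² to each: A:11, B:74, C:177, D:93, E:186, F:49 → nearest is A
(-9, -3, -3) — d² to each: A:210, B:331, C:50, D:134, E:281, F:230 → nearest is C
(0, -8, 6) — d² to each: A:113, B:36, C:97, D:37, E:194, F:9 → nearest is F
(1, -7, 3) — d² to each: A:74, B:35, C:62, D:10, E:117, F:26 → nearest is D
2 of the 7 points have C as nearest.

2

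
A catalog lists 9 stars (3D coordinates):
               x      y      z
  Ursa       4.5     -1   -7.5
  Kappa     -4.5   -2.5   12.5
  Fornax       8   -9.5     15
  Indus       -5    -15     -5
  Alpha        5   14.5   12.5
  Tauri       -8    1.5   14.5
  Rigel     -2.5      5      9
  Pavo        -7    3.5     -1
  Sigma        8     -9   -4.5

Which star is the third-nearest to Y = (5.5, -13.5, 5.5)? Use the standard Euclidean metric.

Squared Euclidean distances:
d²(Y, Ursa) = (5.5−4.5)² + (-13.5−(-1))² + (5.5−(-7.5))² = 1 + 156.25 + 169 = 326.25
d²(Y, Kappa) = (5.5−(-4.5))² + (-13.5−(-2.5))² + (5.5−12.5)² = 100 + 121 + 49 = 270
d²(Y, Fornax) = (5.5−8)² + (-13.5−(-9.5))² + (5.5−15)² = 6.25 + 16 + 90.25 = 112.5
d²(Y, Indus) = (5.5−(-5))² + (-13.5−(-15))² + (5.5−(-5))² = 110.25 + 2.25 + 110.25 = 222.75
d²(Y, Alpha) = (5.5−5)² + (-13.5−14.5)² + (5.5−12.5)² = 0.25 + 784 + 49 = 833.25
d²(Y, Tauri) = (5.5−(-8))² + (-13.5−1.5)² + (5.5−14.5)² = 182.25 + 225 + 81 = 488.25
d²(Y, Rigel) = (5.5−(-2.5))² + (-13.5−5)² + (5.5−9)² = 64 + 342.25 + 12.25 = 418.5
d²(Y, Pavo) = (5.5−(-7))² + (-13.5−3.5)² + (5.5−(-1))² = 156.25 + 289 + 42.25 = 487.5
d²(Y, Sigma) = (5.5−8)² + (-13.5−(-9))² + (5.5−(-4.5))² = 6.25 + 20.25 + 100 = 126.5
Sorted ascending: Fornax, Sigma, Indus, Kappa, … — the third-nearest is Indus.

Indus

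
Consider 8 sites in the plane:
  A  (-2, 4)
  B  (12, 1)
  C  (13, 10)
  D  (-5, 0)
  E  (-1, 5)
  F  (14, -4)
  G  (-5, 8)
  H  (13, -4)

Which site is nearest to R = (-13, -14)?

D

Squared Euclidean distances:
|RA|² = (-13−(-2))² + (-14−4)² = 121 + 324 = 445
|RB|² = (-13−12)² + (-14−1)² = 625 + 225 = 850
|RC|² = (-13−13)² + (-14−10)² = 676 + 576 = 1252
|RD|² = (-13−(-5))² + (-14−0)² = 64 + 196 = 260
|RE|² = (-13−(-1))² + (-14−5)² = 144 + 361 = 505
|RF|² = (-13−14)² + (-14−(-4))² = 729 + 100 = 829
|RG|² = (-13−(-5))² + (-14−8)² = 64 + 484 = 548
|RH|² = (-13−13)² + (-14−(-4))² = 676 + 100 = 776
The smallest is to D, so R lies in the Voronoi region of D.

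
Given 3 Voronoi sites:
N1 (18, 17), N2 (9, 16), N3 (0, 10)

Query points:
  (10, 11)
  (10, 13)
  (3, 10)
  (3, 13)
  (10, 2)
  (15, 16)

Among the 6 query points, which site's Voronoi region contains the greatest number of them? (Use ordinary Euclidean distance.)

(10, 11) — d² to each: N1:100, N2:26, N3:101 → nearest is N2
(10, 13) — d² to each: N1:80, N2:10, N3:109 → nearest is N2
(3, 10) — d² to each: N1:274, N2:72, N3:9 → nearest is N3
(3, 13) — d² to each: N1:241, N2:45, N3:18 → nearest is N3
(10, 2) — d² to each: N1:289, N2:197, N3:164 → nearest is N3
(15, 16) — d² to each: N1:10, N2:36, N3:261 → nearest is N1
Tally — N1:1, N2:2, N3:3. N3 captures the most (3).

N3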